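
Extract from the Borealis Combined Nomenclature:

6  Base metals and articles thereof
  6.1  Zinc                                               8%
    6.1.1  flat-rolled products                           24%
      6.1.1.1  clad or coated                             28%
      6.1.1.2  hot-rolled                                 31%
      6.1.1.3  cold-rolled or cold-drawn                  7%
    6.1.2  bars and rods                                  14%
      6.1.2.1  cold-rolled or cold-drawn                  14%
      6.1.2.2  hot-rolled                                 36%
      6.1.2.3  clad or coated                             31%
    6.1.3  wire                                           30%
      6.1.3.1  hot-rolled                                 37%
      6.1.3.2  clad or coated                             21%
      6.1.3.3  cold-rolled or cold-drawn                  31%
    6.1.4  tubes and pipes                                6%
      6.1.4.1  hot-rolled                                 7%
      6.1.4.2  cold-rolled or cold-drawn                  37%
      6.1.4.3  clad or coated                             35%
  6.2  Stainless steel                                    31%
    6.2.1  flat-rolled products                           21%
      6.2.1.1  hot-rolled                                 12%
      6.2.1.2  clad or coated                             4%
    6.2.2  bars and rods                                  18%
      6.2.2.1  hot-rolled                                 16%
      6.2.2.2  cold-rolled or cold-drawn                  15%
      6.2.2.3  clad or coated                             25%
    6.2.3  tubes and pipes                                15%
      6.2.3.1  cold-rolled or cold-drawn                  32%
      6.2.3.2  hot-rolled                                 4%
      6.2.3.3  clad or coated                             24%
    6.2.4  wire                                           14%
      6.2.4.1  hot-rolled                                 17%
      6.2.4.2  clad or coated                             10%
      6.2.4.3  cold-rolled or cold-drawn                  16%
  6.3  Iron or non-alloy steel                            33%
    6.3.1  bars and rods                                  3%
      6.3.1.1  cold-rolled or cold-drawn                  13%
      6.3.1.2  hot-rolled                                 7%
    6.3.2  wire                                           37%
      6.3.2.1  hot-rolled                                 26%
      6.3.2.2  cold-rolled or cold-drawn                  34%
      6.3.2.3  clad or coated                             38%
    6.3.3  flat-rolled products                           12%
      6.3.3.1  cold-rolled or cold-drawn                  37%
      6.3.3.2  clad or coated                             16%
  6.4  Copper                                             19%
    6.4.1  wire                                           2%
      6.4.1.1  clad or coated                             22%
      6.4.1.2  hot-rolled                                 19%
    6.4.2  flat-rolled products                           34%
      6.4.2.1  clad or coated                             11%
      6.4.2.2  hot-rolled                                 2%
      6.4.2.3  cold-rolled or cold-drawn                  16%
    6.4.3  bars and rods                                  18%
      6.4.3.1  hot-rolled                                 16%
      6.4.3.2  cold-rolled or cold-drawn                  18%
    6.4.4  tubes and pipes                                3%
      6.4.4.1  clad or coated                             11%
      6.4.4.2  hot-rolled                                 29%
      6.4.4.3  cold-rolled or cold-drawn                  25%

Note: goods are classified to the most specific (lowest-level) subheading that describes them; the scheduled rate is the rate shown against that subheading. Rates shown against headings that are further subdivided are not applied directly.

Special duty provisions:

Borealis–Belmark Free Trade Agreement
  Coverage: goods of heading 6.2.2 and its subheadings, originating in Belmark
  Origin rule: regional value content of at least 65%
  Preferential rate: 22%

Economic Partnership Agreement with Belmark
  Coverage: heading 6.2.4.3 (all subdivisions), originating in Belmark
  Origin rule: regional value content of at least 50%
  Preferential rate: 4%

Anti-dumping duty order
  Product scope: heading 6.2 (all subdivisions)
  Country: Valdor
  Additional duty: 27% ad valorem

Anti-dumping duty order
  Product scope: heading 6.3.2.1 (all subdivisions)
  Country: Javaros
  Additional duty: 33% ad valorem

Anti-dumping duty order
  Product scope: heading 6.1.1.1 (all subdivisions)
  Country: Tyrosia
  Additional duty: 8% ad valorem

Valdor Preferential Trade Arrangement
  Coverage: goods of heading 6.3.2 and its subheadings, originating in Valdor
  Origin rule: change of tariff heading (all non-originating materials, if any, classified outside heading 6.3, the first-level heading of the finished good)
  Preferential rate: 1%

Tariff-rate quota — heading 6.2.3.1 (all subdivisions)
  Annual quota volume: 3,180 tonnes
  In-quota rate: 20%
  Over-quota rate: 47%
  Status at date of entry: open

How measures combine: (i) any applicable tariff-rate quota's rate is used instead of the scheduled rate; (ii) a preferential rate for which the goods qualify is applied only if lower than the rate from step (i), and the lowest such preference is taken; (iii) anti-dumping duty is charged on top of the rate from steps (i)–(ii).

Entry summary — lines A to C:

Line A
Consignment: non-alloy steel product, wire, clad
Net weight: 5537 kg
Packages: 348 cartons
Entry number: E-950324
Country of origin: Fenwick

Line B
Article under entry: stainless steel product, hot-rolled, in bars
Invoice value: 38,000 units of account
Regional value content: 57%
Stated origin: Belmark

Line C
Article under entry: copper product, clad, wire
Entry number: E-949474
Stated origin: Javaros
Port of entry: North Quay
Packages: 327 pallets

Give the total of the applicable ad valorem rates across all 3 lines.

76%

Line A: non-alloy steel → 6.3; wire → 6.3.2; clad → 6.3.2.3. Scheduled 38%. No special measure applies. → 38%.
Line B: stainless steel → 6.2; in bars → 6.2.2; hot-rolled → 6.2.2.1. Scheduled 16%. Belmark agreement on 6.2.2: RVC < 65%; Belmark agreement on 6.2.4.3: 6.2.2.1 not covered. → 16%.
Line C: copper → 6.4; wire → 6.4.1; clad → 6.4.1.1. Scheduled 22%. No special measure applies. → 22%.
Sum: 38% + 16% + 22% = 76%.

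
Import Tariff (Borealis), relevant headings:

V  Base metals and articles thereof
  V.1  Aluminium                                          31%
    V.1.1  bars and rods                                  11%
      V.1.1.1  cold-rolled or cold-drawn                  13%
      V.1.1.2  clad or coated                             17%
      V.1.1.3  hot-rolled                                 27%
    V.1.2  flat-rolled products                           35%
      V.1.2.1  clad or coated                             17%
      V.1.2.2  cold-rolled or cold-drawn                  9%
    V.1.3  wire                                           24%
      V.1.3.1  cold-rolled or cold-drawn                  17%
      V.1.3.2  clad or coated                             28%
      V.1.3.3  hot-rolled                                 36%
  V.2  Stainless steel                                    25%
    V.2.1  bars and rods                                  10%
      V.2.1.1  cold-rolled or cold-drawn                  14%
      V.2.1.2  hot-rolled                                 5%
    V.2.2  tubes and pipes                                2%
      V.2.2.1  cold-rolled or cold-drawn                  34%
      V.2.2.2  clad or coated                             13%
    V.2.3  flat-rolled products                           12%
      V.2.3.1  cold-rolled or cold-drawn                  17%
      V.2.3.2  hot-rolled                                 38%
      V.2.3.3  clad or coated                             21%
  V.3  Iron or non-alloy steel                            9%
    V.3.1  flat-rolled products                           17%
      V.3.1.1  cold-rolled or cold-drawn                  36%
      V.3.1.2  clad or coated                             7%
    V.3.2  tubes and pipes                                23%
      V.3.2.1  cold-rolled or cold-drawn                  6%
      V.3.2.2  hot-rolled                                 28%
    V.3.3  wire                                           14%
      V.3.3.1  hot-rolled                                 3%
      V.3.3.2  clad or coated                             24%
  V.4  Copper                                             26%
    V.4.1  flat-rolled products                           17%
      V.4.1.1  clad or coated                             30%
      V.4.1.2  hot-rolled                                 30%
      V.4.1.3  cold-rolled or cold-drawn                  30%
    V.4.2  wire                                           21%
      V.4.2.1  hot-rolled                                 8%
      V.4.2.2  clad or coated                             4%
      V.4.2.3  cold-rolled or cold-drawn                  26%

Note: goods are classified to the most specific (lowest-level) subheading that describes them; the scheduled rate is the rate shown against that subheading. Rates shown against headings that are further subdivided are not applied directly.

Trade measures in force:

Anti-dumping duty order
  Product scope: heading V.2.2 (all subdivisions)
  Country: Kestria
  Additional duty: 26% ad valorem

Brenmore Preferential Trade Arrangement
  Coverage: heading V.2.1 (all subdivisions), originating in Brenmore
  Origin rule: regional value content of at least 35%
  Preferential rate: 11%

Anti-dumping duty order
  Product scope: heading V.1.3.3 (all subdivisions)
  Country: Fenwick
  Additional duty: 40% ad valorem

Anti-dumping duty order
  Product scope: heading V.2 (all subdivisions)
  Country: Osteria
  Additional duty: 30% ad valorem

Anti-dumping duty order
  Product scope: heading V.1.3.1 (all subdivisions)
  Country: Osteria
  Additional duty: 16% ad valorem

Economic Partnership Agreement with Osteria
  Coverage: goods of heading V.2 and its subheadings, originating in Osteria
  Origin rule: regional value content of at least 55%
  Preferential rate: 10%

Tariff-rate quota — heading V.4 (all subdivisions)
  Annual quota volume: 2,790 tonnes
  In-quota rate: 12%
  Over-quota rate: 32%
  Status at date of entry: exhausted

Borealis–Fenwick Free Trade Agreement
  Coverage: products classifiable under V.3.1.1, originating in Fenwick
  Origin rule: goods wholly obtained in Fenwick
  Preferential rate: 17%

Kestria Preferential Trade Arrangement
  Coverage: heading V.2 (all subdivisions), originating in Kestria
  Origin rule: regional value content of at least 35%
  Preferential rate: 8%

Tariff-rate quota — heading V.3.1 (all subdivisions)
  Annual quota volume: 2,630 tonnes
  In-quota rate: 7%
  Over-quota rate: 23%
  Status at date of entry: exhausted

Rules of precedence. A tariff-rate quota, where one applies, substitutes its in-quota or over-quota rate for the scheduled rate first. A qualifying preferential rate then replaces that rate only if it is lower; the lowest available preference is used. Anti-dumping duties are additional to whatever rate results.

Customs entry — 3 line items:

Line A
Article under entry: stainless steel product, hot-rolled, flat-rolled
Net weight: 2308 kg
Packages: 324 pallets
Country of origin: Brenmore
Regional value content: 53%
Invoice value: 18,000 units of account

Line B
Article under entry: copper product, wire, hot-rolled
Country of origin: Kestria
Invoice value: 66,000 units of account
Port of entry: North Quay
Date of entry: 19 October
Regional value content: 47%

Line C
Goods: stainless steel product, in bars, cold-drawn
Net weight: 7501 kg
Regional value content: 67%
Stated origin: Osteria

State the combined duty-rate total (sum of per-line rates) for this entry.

110%

Line A: stainless steel → V.2; flat-rolled → V.2.3; hot-rolled → V.2.3.2. Scheduled 38%. Brenmore agreement on V.2.1: V.2.3.2 not covered. → 38%.
Line B: copper → V.4; wire → V.4.2; hot-rolled → V.4.2.1. Scheduled 8%. quota on V.4 exhausted → over-quota 32%; Kestria agreement on V.2: V.4.2.1 not covered. → 32%.
Line C: stainless steel → V.2; in bars → V.2.1; cold-drawn → V.2.1.1. Scheduled 14%. Osteria agreement on V.2: RVC ≥ 55% → 10% available; preferential 10%; anti-dumping (Osteria, V.2): +30%; total 10% + 30% = 40%. → 40%.
Sum: 38% + 32% + 40% = 110%.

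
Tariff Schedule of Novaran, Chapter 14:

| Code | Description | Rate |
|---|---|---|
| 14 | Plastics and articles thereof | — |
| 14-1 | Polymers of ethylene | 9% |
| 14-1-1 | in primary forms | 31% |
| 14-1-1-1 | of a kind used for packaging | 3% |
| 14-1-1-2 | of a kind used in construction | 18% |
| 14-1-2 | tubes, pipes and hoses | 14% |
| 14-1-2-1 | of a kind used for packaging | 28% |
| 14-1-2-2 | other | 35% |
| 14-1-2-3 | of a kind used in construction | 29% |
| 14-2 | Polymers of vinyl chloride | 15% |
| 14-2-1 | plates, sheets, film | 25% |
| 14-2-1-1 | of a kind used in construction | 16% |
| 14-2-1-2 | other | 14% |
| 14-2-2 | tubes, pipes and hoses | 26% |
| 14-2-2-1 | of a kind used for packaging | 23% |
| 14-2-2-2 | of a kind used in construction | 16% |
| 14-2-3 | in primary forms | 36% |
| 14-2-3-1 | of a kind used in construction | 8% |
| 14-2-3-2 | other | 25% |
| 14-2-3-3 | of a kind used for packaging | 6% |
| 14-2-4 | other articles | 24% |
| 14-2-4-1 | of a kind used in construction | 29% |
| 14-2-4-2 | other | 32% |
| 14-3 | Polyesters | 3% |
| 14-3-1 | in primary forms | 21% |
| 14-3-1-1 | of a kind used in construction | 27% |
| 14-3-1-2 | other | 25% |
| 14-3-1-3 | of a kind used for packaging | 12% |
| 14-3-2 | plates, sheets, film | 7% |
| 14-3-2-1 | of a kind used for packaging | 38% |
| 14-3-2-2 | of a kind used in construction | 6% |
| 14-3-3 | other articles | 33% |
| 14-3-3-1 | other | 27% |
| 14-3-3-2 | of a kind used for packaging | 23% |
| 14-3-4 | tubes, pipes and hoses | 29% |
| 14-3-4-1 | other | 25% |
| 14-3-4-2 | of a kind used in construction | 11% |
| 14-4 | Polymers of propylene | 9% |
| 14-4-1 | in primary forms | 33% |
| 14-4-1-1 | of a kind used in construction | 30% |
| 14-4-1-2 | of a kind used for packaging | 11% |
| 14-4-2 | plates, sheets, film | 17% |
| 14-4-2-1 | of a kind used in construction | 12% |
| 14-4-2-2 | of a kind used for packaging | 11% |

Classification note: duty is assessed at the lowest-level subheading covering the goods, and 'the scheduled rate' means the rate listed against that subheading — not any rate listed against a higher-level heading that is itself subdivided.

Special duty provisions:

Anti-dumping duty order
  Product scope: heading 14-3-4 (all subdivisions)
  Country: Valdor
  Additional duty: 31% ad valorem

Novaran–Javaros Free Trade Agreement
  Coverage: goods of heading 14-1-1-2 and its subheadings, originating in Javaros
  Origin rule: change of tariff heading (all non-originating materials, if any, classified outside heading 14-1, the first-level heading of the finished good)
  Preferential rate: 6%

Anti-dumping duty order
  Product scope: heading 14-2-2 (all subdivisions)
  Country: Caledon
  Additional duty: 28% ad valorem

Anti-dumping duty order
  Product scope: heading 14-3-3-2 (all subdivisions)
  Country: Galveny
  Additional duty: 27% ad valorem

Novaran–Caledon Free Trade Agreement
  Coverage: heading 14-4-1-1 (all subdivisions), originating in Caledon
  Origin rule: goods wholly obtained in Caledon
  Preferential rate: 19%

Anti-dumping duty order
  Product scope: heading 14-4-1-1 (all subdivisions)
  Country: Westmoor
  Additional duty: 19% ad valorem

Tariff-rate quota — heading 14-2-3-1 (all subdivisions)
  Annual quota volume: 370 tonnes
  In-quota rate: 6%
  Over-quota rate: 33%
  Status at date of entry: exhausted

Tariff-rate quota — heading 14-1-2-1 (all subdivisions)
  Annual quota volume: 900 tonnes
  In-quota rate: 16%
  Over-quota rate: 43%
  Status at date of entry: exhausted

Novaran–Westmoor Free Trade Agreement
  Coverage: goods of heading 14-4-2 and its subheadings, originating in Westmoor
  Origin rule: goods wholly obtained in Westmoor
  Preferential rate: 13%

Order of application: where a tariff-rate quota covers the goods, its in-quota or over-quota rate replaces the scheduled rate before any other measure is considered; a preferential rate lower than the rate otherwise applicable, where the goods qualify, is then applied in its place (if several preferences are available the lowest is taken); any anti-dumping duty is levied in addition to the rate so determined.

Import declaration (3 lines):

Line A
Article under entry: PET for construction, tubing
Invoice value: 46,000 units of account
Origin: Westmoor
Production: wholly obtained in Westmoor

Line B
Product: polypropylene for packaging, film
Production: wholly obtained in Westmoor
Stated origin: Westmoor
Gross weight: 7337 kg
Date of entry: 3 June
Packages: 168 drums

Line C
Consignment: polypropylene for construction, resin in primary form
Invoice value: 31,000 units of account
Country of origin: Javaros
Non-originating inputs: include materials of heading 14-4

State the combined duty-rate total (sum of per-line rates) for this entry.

Line A: PET → 14-3; tubing → 14-3-4; for construction → 14-3-4-2. Scheduled 11%. Westmoor agreement on 14-4-2: 14-3-4-2 not covered. → 11%.
Line B: polypropylene → 14-4; film → 14-4-2; for packaging → 14-4-2-2. Scheduled 11%. Westmoor agreement on 14-4-2: wholly obtained → 13% available; preference 13% not lower than 11% → no reduction. → 11%.
Line C: polypropylene → 14-4; resin in primary form → 14-4-1; for construction → 14-4-1-1. Scheduled 30%. Javaros agreement on 14-1-1-2: 14-4-1-1 not covered. → 30%.
Sum: 11% + 11% + 30% = 52%.

52%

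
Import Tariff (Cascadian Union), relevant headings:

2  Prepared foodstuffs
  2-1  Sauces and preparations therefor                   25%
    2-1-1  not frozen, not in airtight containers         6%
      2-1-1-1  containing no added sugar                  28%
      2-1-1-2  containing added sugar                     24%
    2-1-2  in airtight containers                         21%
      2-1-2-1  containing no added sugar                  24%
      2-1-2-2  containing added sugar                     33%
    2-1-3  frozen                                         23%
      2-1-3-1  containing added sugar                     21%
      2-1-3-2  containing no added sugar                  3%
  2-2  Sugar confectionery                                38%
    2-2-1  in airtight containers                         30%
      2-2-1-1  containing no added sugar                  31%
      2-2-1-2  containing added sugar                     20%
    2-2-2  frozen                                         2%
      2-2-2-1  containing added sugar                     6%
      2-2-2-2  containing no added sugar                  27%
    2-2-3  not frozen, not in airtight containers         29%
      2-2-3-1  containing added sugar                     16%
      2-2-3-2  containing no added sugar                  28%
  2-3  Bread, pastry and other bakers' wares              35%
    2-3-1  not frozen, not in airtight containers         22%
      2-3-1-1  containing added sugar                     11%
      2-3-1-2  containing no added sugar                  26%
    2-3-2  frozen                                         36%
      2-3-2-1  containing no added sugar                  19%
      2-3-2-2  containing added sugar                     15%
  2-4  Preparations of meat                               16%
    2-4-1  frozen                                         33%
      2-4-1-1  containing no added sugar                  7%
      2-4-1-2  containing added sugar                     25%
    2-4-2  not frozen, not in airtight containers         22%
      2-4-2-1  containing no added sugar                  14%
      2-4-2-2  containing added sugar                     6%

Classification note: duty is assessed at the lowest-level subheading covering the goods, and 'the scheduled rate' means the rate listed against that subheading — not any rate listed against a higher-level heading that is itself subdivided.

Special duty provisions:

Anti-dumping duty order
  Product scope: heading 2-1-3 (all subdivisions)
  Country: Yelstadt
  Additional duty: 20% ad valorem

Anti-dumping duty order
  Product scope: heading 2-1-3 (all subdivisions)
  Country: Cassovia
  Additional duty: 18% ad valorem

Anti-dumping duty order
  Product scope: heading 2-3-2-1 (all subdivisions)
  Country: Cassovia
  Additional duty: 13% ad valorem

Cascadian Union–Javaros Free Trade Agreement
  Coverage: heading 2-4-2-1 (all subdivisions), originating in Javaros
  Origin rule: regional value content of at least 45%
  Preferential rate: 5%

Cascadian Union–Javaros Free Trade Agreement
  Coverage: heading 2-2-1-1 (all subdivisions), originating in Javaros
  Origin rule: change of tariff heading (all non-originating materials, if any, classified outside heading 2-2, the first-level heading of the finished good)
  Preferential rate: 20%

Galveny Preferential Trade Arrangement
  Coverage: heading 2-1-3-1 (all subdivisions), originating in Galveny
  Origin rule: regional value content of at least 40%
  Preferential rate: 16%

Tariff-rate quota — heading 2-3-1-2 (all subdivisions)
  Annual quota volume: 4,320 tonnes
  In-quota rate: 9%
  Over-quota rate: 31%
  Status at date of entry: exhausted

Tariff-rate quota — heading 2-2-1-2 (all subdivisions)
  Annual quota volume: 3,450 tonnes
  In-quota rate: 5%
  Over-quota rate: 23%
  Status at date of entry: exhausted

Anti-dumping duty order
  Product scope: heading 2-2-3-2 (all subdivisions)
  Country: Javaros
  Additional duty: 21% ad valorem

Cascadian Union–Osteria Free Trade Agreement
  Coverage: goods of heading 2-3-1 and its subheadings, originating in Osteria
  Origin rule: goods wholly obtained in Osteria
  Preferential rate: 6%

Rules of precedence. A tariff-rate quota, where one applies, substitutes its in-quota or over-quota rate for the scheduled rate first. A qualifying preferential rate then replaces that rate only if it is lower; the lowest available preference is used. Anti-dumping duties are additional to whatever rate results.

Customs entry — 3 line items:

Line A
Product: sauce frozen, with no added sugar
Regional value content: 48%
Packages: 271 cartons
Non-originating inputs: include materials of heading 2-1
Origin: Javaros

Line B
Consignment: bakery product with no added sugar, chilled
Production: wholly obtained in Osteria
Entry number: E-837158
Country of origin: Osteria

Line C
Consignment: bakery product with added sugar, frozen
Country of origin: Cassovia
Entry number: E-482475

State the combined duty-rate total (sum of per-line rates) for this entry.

Line A: sauce → 2-1; frozen → 2-1-3; with no added sugar → 2-1-3-2. Scheduled 3%. Javaros agreement on 2-4-2-1: 2-1-3-2 not covered; Javaros agreement on 2-2-1-1: 2-1-3-2 not covered. → 3%.
Line B: bakery product → 2-3; chilled → 2-3-1; with no added sugar → 2-3-1-2. Scheduled 26%. quota on 2-3-1-2 exhausted → over-quota 31%; Osteria agreement on 2-3-1: wholly obtained → 6% available; preferential 6%. → 6%.
Line C: bakery product → 2-3; frozen → 2-3-2; with added sugar → 2-3-2-2. Scheduled 15%. No special measure applies. → 15%.
Sum: 3% + 6% + 15% = 24%.

24%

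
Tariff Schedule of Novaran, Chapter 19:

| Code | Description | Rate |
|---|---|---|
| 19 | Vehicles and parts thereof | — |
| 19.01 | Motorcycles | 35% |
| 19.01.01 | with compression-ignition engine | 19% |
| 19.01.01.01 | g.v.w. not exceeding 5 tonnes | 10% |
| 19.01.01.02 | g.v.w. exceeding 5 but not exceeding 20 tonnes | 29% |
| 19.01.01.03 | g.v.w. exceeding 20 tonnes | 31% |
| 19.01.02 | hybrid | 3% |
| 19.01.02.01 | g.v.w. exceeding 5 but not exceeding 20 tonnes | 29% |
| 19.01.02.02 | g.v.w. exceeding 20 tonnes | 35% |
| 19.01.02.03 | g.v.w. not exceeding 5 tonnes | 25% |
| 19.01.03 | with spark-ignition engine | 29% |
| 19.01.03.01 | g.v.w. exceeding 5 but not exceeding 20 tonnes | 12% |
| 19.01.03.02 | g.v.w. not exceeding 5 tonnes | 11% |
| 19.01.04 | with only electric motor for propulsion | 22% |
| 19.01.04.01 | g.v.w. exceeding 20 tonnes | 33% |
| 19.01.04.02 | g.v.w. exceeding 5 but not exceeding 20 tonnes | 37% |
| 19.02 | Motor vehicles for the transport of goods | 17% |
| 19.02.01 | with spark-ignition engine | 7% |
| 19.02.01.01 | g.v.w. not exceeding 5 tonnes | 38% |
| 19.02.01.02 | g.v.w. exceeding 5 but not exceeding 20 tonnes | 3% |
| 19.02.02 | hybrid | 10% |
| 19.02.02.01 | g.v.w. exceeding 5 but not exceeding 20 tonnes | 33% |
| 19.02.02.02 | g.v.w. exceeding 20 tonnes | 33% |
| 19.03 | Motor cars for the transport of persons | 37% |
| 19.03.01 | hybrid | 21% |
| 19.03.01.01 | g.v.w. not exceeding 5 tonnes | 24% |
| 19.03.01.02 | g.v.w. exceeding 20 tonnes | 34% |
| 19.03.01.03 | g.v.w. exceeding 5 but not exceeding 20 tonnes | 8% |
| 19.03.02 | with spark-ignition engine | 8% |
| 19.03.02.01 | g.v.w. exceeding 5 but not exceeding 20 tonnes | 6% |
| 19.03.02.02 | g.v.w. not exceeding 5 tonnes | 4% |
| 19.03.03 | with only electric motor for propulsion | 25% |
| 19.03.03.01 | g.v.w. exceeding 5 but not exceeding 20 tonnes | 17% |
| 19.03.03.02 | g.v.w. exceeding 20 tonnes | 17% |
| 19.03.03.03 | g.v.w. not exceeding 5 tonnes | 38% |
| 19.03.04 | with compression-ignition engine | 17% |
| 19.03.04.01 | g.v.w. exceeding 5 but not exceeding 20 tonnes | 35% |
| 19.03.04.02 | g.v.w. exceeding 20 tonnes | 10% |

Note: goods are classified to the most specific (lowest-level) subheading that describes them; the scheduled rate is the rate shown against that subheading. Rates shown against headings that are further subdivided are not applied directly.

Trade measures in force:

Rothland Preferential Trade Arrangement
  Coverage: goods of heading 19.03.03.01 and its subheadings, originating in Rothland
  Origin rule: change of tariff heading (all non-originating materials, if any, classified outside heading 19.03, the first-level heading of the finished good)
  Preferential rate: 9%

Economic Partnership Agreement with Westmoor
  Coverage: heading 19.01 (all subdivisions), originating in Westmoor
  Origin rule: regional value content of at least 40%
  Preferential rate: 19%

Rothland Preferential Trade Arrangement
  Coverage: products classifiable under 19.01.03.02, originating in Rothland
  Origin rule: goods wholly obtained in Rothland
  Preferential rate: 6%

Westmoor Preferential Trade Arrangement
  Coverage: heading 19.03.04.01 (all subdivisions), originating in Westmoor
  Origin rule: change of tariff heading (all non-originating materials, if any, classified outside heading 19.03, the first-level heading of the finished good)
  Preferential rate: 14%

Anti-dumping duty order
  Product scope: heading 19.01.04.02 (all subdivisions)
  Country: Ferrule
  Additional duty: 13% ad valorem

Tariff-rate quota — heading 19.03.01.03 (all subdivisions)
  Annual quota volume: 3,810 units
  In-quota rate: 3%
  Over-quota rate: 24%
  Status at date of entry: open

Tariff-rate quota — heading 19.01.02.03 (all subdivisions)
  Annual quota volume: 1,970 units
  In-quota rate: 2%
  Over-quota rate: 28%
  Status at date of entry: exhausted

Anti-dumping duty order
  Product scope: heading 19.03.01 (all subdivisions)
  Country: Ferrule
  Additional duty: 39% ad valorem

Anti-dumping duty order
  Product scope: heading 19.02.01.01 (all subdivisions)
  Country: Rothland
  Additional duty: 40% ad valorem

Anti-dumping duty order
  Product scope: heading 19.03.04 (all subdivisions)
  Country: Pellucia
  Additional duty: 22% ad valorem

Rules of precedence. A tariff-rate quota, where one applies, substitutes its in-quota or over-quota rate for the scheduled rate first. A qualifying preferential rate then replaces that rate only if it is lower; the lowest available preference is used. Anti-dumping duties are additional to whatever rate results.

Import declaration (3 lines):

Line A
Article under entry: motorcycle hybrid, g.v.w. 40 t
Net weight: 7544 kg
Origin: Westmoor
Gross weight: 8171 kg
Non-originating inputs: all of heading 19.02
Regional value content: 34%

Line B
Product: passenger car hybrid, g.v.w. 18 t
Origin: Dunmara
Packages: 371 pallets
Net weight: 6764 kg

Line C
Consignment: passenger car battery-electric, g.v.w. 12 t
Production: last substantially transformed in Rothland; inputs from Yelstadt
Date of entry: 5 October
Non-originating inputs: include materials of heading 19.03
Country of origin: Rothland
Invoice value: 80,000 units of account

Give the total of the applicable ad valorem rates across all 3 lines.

Line A: motorcycle → 19.01; hybrid → 19.01.02; g.v.w. 40 t → 19.01.02.02. Scheduled 35%. Westmoor agreement on 19.01: RVC < 40%; Westmoor agreement on 19.03.04.01: 19.01.02.02 not covered. → 35%.
Line B: passenger car → 19.03; hybrid → 19.03.01; g.v.w. 18 t → 19.03.01.03. Scheduled 8%. quota on 19.03.01.03 open → in-quota 3%. → 3%.
Line C: passenger car → 19.03; battery-electric → 19.03.03; g.v.w. 12 t → 19.03.03.01. Scheduled 17%. Rothland agreement on 19.03.03.01: CTH not met; Rothland agreement on 19.01.03.02: 19.03.03.01 not covered. → 17%.
Sum: 35% + 3% + 17% = 55%.

55%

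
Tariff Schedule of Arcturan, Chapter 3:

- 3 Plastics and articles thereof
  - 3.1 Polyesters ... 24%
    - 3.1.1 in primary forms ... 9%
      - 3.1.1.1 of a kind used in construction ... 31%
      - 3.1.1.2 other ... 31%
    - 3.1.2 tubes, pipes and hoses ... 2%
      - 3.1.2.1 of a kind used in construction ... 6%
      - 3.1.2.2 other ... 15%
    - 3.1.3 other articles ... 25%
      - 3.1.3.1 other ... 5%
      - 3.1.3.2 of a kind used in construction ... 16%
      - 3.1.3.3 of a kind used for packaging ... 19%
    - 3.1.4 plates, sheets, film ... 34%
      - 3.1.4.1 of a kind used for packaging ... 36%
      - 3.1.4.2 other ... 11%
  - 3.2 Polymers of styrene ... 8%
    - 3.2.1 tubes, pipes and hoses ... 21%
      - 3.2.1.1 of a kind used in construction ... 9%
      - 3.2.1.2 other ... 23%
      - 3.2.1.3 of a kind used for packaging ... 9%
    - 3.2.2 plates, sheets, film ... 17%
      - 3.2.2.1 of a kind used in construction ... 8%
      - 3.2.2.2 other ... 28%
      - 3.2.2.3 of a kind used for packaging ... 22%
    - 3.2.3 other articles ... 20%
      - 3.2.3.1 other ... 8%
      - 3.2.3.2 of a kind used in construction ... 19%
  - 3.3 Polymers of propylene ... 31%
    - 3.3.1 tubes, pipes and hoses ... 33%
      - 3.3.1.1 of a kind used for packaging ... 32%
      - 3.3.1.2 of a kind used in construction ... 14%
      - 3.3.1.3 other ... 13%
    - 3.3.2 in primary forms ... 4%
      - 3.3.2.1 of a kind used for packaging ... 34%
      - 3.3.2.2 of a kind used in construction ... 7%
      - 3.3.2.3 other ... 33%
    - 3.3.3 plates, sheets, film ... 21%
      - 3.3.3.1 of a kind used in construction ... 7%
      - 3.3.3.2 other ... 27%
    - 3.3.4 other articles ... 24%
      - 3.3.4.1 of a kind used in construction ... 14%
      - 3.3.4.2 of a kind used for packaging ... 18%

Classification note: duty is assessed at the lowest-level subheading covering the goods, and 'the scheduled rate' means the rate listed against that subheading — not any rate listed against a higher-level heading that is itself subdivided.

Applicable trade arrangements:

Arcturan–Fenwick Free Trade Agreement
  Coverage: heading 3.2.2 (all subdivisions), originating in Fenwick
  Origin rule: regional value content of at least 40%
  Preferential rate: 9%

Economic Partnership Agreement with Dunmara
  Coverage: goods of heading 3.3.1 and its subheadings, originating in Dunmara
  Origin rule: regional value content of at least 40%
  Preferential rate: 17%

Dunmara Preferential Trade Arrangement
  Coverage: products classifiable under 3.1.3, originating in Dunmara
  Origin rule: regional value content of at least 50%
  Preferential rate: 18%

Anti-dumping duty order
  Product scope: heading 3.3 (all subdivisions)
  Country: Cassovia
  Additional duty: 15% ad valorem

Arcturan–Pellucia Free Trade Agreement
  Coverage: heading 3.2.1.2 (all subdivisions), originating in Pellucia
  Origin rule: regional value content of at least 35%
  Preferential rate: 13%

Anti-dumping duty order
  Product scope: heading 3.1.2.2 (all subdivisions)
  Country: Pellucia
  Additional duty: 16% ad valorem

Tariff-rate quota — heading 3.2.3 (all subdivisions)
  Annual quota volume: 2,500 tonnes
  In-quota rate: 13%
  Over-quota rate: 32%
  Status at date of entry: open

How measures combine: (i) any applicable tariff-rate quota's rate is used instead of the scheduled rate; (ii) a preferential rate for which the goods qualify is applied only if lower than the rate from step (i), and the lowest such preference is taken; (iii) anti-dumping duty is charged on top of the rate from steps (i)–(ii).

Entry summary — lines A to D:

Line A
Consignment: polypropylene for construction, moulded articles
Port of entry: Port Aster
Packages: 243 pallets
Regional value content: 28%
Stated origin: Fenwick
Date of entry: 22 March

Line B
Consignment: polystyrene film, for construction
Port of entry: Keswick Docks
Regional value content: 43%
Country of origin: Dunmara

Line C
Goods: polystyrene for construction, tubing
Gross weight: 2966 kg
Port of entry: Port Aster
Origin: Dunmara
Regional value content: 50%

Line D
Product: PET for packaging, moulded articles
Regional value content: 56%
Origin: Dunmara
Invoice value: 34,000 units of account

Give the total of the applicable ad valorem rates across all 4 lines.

49%

Line A: polypropylene → 3.3; moulded articles → 3.3.4; for construction → 3.3.4.1. Scheduled 14%. Fenwick agreement on 3.2.2: 3.3.4.1 not covered. → 14%.
Line B: polystyrene → 3.2; film → 3.2.2; for construction → 3.2.2.1. Scheduled 8%. Dunmara agreement on 3.3.1: 3.2.2.1 not covered; Dunmara agreement on 3.1.3: 3.2.2.1 not covered. → 8%.
Line C: polystyrene → 3.2; tubing → 3.2.1; for construction → 3.2.1.1. Scheduled 9%. Dunmara agreement on 3.3.1: 3.2.1.1 not covered; Dunmara agreement on 3.1.3: 3.2.1.1 not covered. → 9%.
Line D: PET → 3.1; moulded articles → 3.1.3; for packaging → 3.1.3.3. Scheduled 19%. Dunmara agreement on 3.3.1: 3.1.3.3 not covered; Dunmara agreement on 3.1.3: RVC ≥ 50% → 18% available; preferential 18%. → 18%.
Sum: 14% + 8% + 9% + 18% = 49%.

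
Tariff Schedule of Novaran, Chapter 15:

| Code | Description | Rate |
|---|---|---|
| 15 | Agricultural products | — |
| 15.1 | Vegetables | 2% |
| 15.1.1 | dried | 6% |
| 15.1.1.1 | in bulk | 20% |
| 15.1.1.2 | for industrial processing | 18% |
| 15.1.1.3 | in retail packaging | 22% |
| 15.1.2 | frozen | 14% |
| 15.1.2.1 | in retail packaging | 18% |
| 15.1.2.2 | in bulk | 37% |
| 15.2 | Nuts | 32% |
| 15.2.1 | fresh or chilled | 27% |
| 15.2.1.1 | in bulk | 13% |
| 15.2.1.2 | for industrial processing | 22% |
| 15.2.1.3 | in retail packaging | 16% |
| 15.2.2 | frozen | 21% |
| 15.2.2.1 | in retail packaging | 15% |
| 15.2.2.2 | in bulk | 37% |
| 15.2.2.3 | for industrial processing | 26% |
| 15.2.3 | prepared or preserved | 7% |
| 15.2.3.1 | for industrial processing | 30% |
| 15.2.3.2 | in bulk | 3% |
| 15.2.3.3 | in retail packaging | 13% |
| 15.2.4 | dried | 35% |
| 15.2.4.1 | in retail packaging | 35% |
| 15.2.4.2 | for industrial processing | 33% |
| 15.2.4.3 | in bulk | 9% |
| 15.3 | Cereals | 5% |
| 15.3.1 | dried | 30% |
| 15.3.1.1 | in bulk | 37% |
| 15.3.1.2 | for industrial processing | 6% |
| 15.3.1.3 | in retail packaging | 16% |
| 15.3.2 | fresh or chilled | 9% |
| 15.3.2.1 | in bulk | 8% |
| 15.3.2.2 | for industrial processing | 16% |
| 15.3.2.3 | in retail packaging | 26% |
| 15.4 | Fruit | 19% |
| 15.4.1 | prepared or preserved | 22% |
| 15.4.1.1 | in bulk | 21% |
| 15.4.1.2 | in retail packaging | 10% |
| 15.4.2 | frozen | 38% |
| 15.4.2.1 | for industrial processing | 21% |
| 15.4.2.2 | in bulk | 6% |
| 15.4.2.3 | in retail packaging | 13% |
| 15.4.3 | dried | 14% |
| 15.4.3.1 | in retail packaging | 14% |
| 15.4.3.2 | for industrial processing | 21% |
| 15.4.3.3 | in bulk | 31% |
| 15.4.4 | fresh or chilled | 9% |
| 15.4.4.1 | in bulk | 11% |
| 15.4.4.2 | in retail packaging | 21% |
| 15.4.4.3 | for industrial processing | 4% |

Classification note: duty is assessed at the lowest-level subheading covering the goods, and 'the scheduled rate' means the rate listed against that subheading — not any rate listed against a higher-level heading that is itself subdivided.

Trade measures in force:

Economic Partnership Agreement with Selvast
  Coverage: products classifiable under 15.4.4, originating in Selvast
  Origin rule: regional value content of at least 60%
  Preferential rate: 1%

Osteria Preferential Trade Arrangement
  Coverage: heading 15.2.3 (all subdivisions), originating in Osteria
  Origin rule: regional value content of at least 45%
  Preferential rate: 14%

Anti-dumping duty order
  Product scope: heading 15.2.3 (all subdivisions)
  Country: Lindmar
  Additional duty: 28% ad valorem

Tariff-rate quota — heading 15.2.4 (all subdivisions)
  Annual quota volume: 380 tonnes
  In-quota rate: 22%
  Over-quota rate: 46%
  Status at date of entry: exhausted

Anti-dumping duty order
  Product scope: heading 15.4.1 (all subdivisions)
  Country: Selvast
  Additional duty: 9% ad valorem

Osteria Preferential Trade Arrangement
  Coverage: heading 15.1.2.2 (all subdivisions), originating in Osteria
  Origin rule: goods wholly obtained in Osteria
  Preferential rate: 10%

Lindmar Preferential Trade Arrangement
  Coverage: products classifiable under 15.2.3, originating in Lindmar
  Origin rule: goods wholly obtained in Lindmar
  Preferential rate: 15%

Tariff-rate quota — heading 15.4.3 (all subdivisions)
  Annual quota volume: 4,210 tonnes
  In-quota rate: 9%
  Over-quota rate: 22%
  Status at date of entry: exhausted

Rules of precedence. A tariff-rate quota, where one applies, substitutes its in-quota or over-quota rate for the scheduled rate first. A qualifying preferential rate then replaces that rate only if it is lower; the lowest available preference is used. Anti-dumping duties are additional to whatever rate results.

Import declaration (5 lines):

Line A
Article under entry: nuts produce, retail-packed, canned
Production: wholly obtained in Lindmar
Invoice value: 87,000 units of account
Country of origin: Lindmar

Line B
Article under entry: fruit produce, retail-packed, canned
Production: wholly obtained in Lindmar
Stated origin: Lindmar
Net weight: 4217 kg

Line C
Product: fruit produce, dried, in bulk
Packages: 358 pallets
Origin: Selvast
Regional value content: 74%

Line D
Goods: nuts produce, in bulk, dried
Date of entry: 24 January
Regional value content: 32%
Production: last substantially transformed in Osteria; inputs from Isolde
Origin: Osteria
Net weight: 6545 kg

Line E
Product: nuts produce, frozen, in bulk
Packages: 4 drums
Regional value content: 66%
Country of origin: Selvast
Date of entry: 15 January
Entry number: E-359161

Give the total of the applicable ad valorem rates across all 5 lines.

156%

Line A: nuts → 15.2; canned → 15.2.3; retail-packed → 15.2.3.3. Scheduled 13%. Lindmar agreement on 15.2.3: wholly obtained → 15% available; preference 15% not lower than 13% → no reduction; anti-dumping (Lindmar, 15.2.3): +28%; total 13% + 28% = 41%. → 41%.
Line B: fruit → 15.4; canned → 15.4.1; retail-packed → 15.4.1.2. Scheduled 10%. Lindmar agreement on 15.2.3: 15.4.1.2 not covered. → 10%.
Line C: fruit → 15.4; dried → 15.4.3; in bulk → 15.4.3.3. Scheduled 31%. quota on 15.4.3 exhausted → over-quota 22%; Selvast agreement on 15.4.4: 15.4.3.3 not covered. → 22%.
Line D: nuts → 15.2; dried → 15.2.4; in bulk → 15.2.4.3. Scheduled 9%. quota on 15.2.4 exhausted → over-quota 46%; Osteria agreement on 15.2.3: 15.2.4.3 not covered; Osteria agreement on 15.1.2.2: 15.2.4.3 not covered. → 46%.
Line E: nuts → 15.2; frozen → 15.2.2; in bulk → 15.2.2.2. Scheduled 37%. Selvast agreement on 15.4.4: 15.2.2.2 not covered. → 37%.
Sum: 41% + 10% + 22% + 46% + 37% = 156%.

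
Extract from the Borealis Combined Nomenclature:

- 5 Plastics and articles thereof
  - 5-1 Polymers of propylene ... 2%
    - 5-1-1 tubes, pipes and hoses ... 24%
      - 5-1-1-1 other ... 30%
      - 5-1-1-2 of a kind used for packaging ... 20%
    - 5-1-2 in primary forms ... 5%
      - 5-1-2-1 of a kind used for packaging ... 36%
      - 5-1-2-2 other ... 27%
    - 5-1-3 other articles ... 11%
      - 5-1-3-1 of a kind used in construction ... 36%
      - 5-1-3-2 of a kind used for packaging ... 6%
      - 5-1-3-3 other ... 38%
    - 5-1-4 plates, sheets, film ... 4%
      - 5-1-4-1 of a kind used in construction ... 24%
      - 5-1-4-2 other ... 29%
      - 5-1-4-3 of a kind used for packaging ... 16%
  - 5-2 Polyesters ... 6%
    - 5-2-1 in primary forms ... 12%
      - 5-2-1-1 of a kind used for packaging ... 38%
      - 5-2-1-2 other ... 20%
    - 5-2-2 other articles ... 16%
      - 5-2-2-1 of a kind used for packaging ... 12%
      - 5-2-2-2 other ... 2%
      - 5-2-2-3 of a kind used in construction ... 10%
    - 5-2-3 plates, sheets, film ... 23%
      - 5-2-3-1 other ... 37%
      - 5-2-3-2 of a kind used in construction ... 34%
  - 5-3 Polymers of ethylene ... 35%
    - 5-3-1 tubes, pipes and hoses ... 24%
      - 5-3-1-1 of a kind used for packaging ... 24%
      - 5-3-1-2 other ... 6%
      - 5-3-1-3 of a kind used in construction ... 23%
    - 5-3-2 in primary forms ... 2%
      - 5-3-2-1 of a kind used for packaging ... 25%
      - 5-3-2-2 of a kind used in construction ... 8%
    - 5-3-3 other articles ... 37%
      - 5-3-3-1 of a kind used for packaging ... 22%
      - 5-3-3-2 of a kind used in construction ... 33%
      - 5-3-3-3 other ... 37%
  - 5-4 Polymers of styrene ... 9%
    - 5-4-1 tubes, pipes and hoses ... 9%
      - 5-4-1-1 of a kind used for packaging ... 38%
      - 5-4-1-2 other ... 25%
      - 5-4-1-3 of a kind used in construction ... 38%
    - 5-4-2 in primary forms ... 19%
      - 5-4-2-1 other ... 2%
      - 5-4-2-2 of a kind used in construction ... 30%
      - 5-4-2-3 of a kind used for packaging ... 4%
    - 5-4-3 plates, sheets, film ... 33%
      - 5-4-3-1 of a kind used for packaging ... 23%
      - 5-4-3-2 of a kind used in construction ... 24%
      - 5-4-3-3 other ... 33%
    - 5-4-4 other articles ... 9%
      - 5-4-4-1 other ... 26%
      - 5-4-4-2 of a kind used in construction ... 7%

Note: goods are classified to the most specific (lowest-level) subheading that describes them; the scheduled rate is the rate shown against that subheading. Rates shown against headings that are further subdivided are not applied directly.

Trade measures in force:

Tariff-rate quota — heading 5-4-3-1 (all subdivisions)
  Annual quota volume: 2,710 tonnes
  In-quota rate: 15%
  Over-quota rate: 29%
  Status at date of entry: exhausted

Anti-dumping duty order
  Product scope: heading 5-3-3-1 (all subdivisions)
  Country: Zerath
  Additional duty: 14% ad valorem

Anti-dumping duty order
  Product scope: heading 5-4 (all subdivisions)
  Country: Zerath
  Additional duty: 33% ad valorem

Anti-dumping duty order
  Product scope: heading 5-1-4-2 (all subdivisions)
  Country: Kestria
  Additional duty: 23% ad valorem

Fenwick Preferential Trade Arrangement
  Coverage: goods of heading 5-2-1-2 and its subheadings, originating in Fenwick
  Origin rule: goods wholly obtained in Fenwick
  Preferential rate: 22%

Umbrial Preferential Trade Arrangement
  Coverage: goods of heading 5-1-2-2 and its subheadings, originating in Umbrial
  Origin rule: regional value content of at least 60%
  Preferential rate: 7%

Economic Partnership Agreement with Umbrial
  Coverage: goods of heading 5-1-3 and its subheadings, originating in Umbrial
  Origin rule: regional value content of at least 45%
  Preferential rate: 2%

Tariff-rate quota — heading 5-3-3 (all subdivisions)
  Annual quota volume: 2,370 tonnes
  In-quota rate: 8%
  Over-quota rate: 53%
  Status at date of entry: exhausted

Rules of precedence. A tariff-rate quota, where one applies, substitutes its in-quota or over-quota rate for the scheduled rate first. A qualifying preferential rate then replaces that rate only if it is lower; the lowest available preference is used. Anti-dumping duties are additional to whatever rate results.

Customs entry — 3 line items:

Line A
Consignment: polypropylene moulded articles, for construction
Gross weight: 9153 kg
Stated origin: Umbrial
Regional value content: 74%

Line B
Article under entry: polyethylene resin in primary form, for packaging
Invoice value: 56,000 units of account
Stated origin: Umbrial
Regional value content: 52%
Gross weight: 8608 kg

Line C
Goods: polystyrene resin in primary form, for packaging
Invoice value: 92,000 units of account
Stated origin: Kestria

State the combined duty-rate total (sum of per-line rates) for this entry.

Line A: polypropylene → 5-1; moulded articles → 5-1-3; for construction → 5-1-3-1. Scheduled 36%. Umbrial agreement on 5-1-2-2: 5-1-3-1 not covered; Umbrial agreement on 5-1-3: RVC ≥ 45% → 2% available; preferential 2%. → 2%.
Line B: polyethylene → 5-3; resin in primary form → 5-3-2; for packaging → 5-3-2-1. Scheduled 25%. Umbrial agreement on 5-1-2-2: 5-3-2-1 not covered; Umbrial agreement on 5-1-3: 5-3-2-1 not covered. → 25%.
Line C: polystyrene → 5-4; resin in primary form → 5-4-2; for packaging → 5-4-2-3. Scheduled 4%. No special measure applies. → 4%.
Sum: 2% + 25% + 4% = 31%.

31%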